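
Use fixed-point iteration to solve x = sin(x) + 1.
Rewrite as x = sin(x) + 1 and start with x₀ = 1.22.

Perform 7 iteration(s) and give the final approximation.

Equation: x = sin(x) + 1
Fixed-point form: x = sin(x) + 1
x₀ = 1.22

x_1 = g(1.220000) = 1.939099
x_2 = g(1.939099) = 1.932940
x_3 = g(1.932940) = 1.935140
x_4 = g(1.935140) = 1.934358
x_5 = g(1.934358) = 1.934636
x_6 = g(1.934636) = 1.934537
x_7 = g(1.934537) = 1.934572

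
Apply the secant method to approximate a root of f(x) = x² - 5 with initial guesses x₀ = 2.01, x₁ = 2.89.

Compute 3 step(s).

f(x) = x² - 5
x₀ = 2.01, x₁ = 2.89

Secant formula: x_{n+1} = x_n - f(x_n)(x_n - x_{n-1})/(f(x_n) - f(x_{n-1}))

Iteration 1:
  f(2.010000) = -0.959900
  f(2.890000) = 3.352100
  x_2 = 2.890000 - 3.352100×(2.890000 - 2.010000)/(3.352100 - (-0.959900))
       = 2.205898
Iteration 2:
  f(2.890000) = 3.352100
  f(2.205898) = -0.134014
  x_3 = 2.205898 - (-0.134014)×(2.205898 - 2.890000)/(-0.134014 - 3.352100)
       = 2.232196
Iteration 3:
  f(2.205898) = -0.134014
  f(2.232196) = -0.017299
  x_4 = 2.232196 - (-0.017299)×(2.232196 - 2.205898)/(-0.017299 - (-0.134014))
       = 2.236094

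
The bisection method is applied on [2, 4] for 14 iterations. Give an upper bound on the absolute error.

Bisection error bound: |error| ≤ (b-a)/2^n
|error| ≤ (4 - 2)/2^14 = 2/2^14
|error| ≤ 0.0001220703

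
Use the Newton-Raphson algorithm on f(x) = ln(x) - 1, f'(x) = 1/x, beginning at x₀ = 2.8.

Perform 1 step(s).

f(x) = ln(x) - 1
f'(x) = 1/x
x₀ = 2.8

Newton-Raphson formula: x_{n+1} = x_n - f(x_n)/f'(x_n)

Iteration 1:
  f(2.800000) = 0.029619
  f'(2.800000) = 0.357143
  x_1 = 2.800000 - 0.029619/0.357143 = 2.717066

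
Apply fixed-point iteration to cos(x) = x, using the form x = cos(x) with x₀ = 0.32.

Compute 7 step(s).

Equation: cos(x) = x
Fixed-point form: x = cos(x)
x₀ = 0.32

x_1 = g(0.320000) = 0.949235
x_2 = g(0.949235) = 0.582305
x_3 = g(0.582305) = 0.835197
x_4 = g(0.835197) = 0.671031
x_5 = g(0.671031) = 0.783181
x_6 = g(0.783181) = 0.708673
x_7 = g(0.708673) = 0.759226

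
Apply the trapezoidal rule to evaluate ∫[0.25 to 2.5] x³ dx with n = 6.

f(x) = x³
a = 0.25, b = 2.5, n = 6
h = (b - a)/n = 0.375000

Trapezoidal rule: (h/2)[f(x₀) + 2f(x₁) + 2f(x₂) + ... + f(xₙ)]

x_0 = 0.2500, f(x_0) = 0.015625, coefficient = 1
x_1 = 0.6250, f(x_1) = 0.244141, coefficient = 2
x_2 = 1.0000, f(x_2) = 1.000000, coefficient = 2
x_3 = 1.3750, f(x_3) = 2.599609, coefficient = 2
x_4 = 1.7500, f(x_4) = 5.359375, coefficient = 2
x_5 = 2.1250, f(x_5) = 9.595703, coefficient = 2
x_6 = 2.5000, f(x_6) = 15.625000, coefficient = 1

I ≈ (0.375000/2) × 53.238281 = 9.982178
Exact value: 9.764648
Error: 0.217529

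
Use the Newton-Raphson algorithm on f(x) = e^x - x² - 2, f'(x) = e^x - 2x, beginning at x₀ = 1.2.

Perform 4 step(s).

f(x) = e^x - x² - 2
f'(x) = e^x - 2x
x₀ = 1.2

Newton-Raphson formula: x_{n+1} = x_n - f(x_n)/f'(x_n)

Iteration 1:
  f(1.200000) = -0.119883
  f'(1.200000) = 0.920117
  x_1 = 1.200000 - (-0.119883)/0.920117 = 1.330291
Iteration 2:
  f(1.330291) = 0.012470
  f'(1.330291) = 1.121562
  x_2 = 1.330291 - 0.012470/1.121562 = 1.319173
Iteration 3:
  f(1.319173) = 0.000109
  f'(1.319173) = 1.101981
  x_3 = 1.319173 - 0.000109/1.101981 = 1.319074
Iteration 4:
  f(1.319074) = 0.000000
  f'(1.319074) = 1.101808
  x_4 = 1.319074 - 0.000000/1.101808 = 1.319074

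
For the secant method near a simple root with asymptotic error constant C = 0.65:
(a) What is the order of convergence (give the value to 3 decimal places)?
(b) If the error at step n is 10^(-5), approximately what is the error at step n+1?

(a) Secant method has superlinear convergence with order φ = (1+√5)/2 ≈ 1.618.
    This means |e_{n+1}| ≈ C|e_n|^1.618.

(b) With |e_n| = 10^(-5) and C = 0.65:
    |e_{n+1}| ≈ 0.65 × (10^(-5))^1.618 = 0.65 × 10^(-8.09)

(a) ≈ 1.618 (golden ratio); (b) |e_{n+1}| ≈ 5.281e-09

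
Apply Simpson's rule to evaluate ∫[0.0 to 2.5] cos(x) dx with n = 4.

f(x) = cos(x)
a = 0.0, b = 2.5, n = 4
h = (b - a)/n = 0.625000

Simpson's rule: (h/3)[f(x₀) + 4f(x₁) + 2f(x₂) + ... + f(xₙ)]

x_0 = 0.0000, f(x_0) = 1.000000, coefficient = 1
x_1 = 0.6250, f(x_1) = 0.810963, coefficient = 4
x_2 = 1.2500, f(x_2) = 0.315322, coefficient = 2
x_3 = 1.8750, f(x_3) = -0.299534, coefficient = 4
x_4 = 2.5000, f(x_4) = -0.801144, coefficient = 1

I ≈ (0.625000/3) × 2.875220 = 0.599004
Exact value: 0.598472
Error: 0.000532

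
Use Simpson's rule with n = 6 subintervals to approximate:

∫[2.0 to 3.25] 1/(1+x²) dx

f(x) = 1/(1+x²)
a = 2.0, b = 3.25, n = 6
h = (b - a)/n = 0.208333

Simpson's rule: (h/3)[f(x₀) + 4f(x₁) + 2f(x₂) + ... + f(xₙ)]

x_0 = 2.0000, f(x_0) = 0.200000, coefficient = 1
x_1 = 2.2083, f(x_1) = 0.170162, coefficient = 4
x_2 = 2.4167, f(x_2) = 0.146193, coefficient = 2
x_3 = 2.6250, f(x_3) = 0.126733, coefficient = 4
x_4 = 2.8333, f(x_4) = 0.110769, coefficient = 2
x_5 = 3.0417, f(x_5) = 0.097544, coefficient = 4
x_6 = 3.2500, f(x_6) = 0.086486, coefficient = 1

I ≈ (0.208333/3) × 2.378169 = 0.165151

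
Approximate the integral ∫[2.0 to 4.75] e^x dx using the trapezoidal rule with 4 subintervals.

f(x) = e^x
a = 2.0, b = 4.75, n = 4
h = (b - a)/n = 0.687500

Trapezoidal rule: (h/2)[f(x₀) + 2f(x₁) + 2f(x₂) + ... + f(xₙ)]

x_0 = 2.0000, f(x_0) = 7.389056, coefficient = 1
x_1 = 2.6875, f(x_1) = 14.694893, coefficient = 2
x_2 = 3.3750, f(x_2) = 29.224284, coefficient = 2
x_3 = 4.0625, f(x_3) = 58.119428, coefficient = 2
x_4 = 4.7500, f(x_4) = 115.584285, coefficient = 1

I ≈ (0.687500/2) × 327.050550 = 112.423627
Exact value: 108.195228
Error: 4.228398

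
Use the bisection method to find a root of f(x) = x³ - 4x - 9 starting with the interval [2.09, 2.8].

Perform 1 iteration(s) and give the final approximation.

f(x) = x³ - 4x - 9
Initial interval: [2.09, 2.8]

Iteration 1:
  c_1 = (2.090000 + 2.800000)/2 = 2.445000
  f(c_1) = f(2.445000) = -4.163729
  f(a) × f(c) ≥ 0, new interval: [2.445000, 2.800000]

After 1 iteration(s), the approximation is c_1 = 2.445000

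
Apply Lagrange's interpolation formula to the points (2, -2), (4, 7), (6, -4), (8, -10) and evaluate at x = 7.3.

Lagrange interpolation formula:
P(x) = Σ yᵢ × Lᵢ(x)
where Lᵢ(x) = Π_{j≠i} (x - xⱼ)/(xᵢ - xⱼ)

L_0(7.3) = (7.3 - 4)/(2 - 4) × (7.3 - 6)/(2 - 6) × (7.3 - 8)/(2 - 8) = 0.062563
L_1(7.3) = (7.3 - 2)/(4 - 2) × (7.3 - 6)/(4 - 6) × (7.3 - 8)/(4 - 8) = -0.301438
L_2(7.3) = (7.3 - 2)/(6 - 2) × (7.3 - 4)/(6 - 4) × (7.3 - 8)/(6 - 8) = 0.765188
L_3(7.3) = (7.3 - 2)/(8 - 2) × (7.3 - 4)/(8 - 4) × (7.3 - 6)/(8 - 6) = 0.473687

P(7.3) = (-2)×L_0(7.3) + 7×L_1(7.3) + (-4)×L_2(7.3) + (-10)×L_3(7.3)
P(7.3) = -10.032812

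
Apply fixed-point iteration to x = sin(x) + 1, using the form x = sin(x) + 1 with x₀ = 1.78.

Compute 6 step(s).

Equation: x = sin(x) + 1
Fixed-point form: x = sin(x) + 1
x₀ = 1.78

x_1 = g(1.780000) = 1.978197
x_2 = g(1.978197) = 1.918154
x_3 = g(1.918154) = 1.940275
x_4 = g(1.940275) = 1.932516
x_5 = g(1.932516) = 1.935290
x_6 = g(1.935290) = 1.934304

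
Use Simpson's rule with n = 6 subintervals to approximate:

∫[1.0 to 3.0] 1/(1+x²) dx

f(x) = 1/(1+x²)
a = 1.0, b = 3.0, n = 6
h = (b - a)/n = 0.333333

Simpson's rule: (h/3)[f(x₀) + 4f(x₁) + 2f(x₂) + ... + f(xₙ)]

x_0 = 1.0000, f(x_0) = 0.500000, coefficient = 1
x_1 = 1.3333, f(x_1) = 0.360000, coefficient = 4
x_2 = 1.6667, f(x_2) = 0.264706, coefficient = 2
x_3 = 2.0000, f(x_3) = 0.200000, coefficient = 4
x_4 = 2.3333, f(x_4) = 0.155172, coefficient = 2
x_5 = 2.6667, f(x_5) = 0.123288, coefficient = 4
x_6 = 3.0000, f(x_6) = 0.100000, coefficient = 1

I ≈ (0.333333/3) × 4.172907 = 0.463656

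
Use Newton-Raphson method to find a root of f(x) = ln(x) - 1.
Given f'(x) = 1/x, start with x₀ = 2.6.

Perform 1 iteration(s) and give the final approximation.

f(x) = ln(x) - 1
f'(x) = 1/x
x₀ = 2.6

Newton-Raphson formula: x_{n+1} = x_n - f(x_n)/f'(x_n)

Iteration 1:
  f(2.600000) = -0.044489
  f'(2.600000) = 0.384615
  x_1 = 2.600000 - (-0.044489)/0.384615 = 2.715670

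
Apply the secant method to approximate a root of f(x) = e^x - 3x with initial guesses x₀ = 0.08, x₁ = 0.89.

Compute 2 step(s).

f(x) = e^x - 3x
x₀ = 0.08, x₁ = 0.89

Secant formula: x_{n+1} = x_n - f(x_n)(x_n - x_{n-1})/(f(x_n) - f(x_{n-1}))

Iteration 1:
  f(0.080000) = 0.843287
  f(0.890000) = -0.234870
  x_2 = 0.890000 - (-0.234870)×(0.890000 - 0.080000)/(-0.234870 - 0.843287)
       = 0.713546
Iteration 2:
  f(0.890000) = -0.234870
  f(0.713546) = -0.099422
  x_3 = 0.713546 - (-0.099422)×(0.713546 - 0.890000)/(-0.099422 - (-0.234870))
       = 0.584026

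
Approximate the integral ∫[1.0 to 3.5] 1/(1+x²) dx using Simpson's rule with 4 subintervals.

f(x) = 1/(1+x²)
a = 1.0, b = 3.5, n = 4
h = (b - a)/n = 0.625000

Simpson's rule: (h/3)[f(x₀) + 4f(x₁) + 2f(x₂) + ... + f(xₙ)]

x_0 = 1.0000, f(x_0) = 0.500000, coefficient = 1
x_1 = 1.6250, f(x_1) = 0.274678, coefficient = 4
x_2 = 2.2500, f(x_2) = 0.164948, coefficient = 2
x_3 = 2.8750, f(x_3) = 0.107926, coefficient = 4
x_4 = 3.5000, f(x_4) = 0.075472, coefficient = 1

I ≈ (0.625000/3) × 2.435784 = 0.507455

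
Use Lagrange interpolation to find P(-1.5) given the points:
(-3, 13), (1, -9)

Lagrange interpolation formula:
P(x) = Σ yᵢ × Lᵢ(x)
where Lᵢ(x) = Π_{j≠i} (x - xⱼ)/(xᵢ - xⱼ)

L_0(-1.5) = (-1.5 - 1)/(-3 - 1) = 0.625000
L_1(-1.5) = (-1.5 - (-3))/(1 - (-3)) = 0.375000

P(-1.5) = 13×L_0(-1.5) + (-9)×L_1(-1.5)
P(-1.5) = 4.750000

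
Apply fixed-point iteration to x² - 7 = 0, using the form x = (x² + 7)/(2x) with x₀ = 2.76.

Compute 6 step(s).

Equation: x² - 7 = 0
Fixed-point form: x = (x² + 7)/(2x)
x₀ = 2.76

x_1 = g(2.760000) = 2.648116
x_2 = g(2.648116) = 2.645752
x_3 = g(2.645752) = 2.645751
x_4 = g(2.645751) = 2.645751
x_5 = g(2.645751) = 2.645751
x_6 = g(2.645751) = 2.645751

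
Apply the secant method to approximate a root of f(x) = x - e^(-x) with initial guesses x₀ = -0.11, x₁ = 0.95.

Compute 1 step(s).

f(x) = x - e^(-x)
x₀ = -0.11, x₁ = 0.95

Secant formula: x_{n+1} = x_n - f(x_n)(x_n - x_{n-1})/(f(x_n) - f(x_{n-1}))

Iteration 1:
  f(-0.110000) = -1.226278
  f(0.950000) = 0.563259
  x_2 = 0.950000 - 0.563259×(0.950000 - (-0.110000))/(0.563259 - (-1.226278))
       = 0.616364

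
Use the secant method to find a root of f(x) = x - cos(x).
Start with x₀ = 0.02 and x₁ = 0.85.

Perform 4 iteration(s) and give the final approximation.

f(x) = x - cos(x)
x₀ = 0.02, x₁ = 0.85

Secant formula: x_{n+1} = x_n - f(x_n)(x_n - x_{n-1})/(f(x_n) - f(x_{n-1}))

Iteration 1:
  f(0.020000) = -0.979800
  f(0.850000) = 0.190017
  x_2 = 0.850000 - 0.190017×(0.850000 - 0.020000)/(0.190017 - (-0.979800))
       = 0.715181
Iteration 2:
  f(0.850000) = 0.190017
  f(0.715181) = -0.039794
  x_3 = 0.715181 - (-0.039794)×(0.715181 - 0.850000)/(-0.039794 - 0.190017)
       = 0.738526
Iteration 3:
  f(0.715181) = -0.039794
  f(0.738526) = -0.000936
  x_4 = 0.738526 - (-0.000936)×(0.738526 - 0.715181)/(-0.000936 - (-0.039794))
       = 0.739088
Iteration 4:
  f(0.738526) = -0.000936
  f(0.739088) = 0.000005
  x_5 = 0.739088 - 0.000005×(0.739088 - 0.738526)/(0.000005 - (-0.000936))
       = 0.739085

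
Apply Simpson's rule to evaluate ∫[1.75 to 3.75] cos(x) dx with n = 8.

f(x) = cos(x)
a = 1.75, b = 3.75, n = 8
h = (b - a)/n = 0.250000

Simpson's rule: (h/3)[f(x₀) + 4f(x₁) + 2f(x₂) + ... + f(xₙ)]

x_0 = 1.7500, f(x_0) = -0.178246, coefficient = 1
x_1 = 2.0000, f(x_1) = -0.416147, coefficient = 4
x_2 = 2.2500, f(x_2) = -0.628174, coefficient = 2
x_3 = 2.5000, f(x_3) = -0.801144, coefficient = 4
x_4 = 2.7500, f(x_4) = -0.924302, coefficient = 2
x_5 = 3.0000, f(x_5) = -0.989992, coefficient = 4
x_6 = 3.2500, f(x_6) = -0.994130, coefficient = 2
x_7 = 3.5000, f(x_7) = -0.936457, coefficient = 4
x_8 = 3.7500, f(x_8) = -0.820559, coefficient = 1

I ≈ (0.250000/3) × -18.666975 = -1.555581
Exact value: -1.555547
Error: 0.000034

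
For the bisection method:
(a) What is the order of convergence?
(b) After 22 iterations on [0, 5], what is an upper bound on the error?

(a) Bisection has linear (order 1) convergence; the error is halved each step.

(b) Error bound = (b-a)/2^n = (5 - 0)/2^{22}
    = 5/2^{22}

(a) 1 (linear); (b) error ≤ 1.19e-06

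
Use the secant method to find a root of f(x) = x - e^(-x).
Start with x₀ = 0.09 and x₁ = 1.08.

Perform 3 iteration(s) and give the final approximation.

f(x) = x - e^(-x)
x₀ = 0.09, x₁ = 1.08

Secant formula: x_{n+1} = x_n - f(x_n)(x_n - x_{n-1})/(f(x_n) - f(x_{n-1}))

Iteration 1:
  f(0.090000) = -0.823931
  f(1.080000) = 0.740404
  x_2 = 1.080000 - 0.740404×(1.080000 - 0.090000)/(0.740404 - (-0.823931))
       = 0.611430
Iteration 2:
  f(1.080000) = 0.740404
  f(0.611430) = 0.068856
  x_3 = 0.611430 - 0.068856×(0.611430 - 1.080000)/(0.068856 - 0.740404)
       = 0.563386
Iteration 3:
  f(0.611430) = 0.068856
  f(0.563386) = -0.005892
  x_4 = 0.563386 - (-0.005892)×(0.563386 - 0.611430)/(-0.005892 - 0.068856)
       = 0.567173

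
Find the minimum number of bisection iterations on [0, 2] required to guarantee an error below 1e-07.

We need (b-a)/2^n ≤ 1e-07
(2 - 0)/2^n ≤ 1e-07
2/2^n ≤ 1e-07
2^n ≥ 20000000
n ≥ log₂(20000000) = 24.25
n ≥ 25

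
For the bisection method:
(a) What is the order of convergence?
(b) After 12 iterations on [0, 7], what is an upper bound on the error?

(a) Bisection has linear (order 1) convergence; the error is halved each step.

(b) Error bound = (b-a)/2^n = (7 - 0)/2^{12}
    = 7/2^{12}

(a) 1 (linear); (b) error ≤ 1.71e-03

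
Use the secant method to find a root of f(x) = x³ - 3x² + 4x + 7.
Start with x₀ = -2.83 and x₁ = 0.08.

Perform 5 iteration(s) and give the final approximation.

f(x) = x³ - 3x² + 4x + 7
x₀ = -2.83, x₁ = 0.08

Secant formula: x_{n+1} = x_n - f(x_n)(x_n - x_{n-1})/(f(x_n) - f(x_{n-1}))

Iteration 1:
  f(-2.830000) = -51.011887
  f(0.080000) = 7.301312
  x_2 = 0.080000 - 7.301312×(0.080000 - (-2.830000))/(7.301312 - (-51.011887))
       = -0.284357
Iteration 2:
  f(0.080000) = 7.301312
  f(-0.284357) = 5.597003
  x_3 = -0.284357 - 5.597003×(-0.284357 - 0.080000)/(5.597003 - 7.301312)
       = -1.480916
Iteration 3:
  f(-0.284357) = 5.597003
  f(-1.480916) = -8.750819
  x_4 = -1.480916 - (-8.750819)×(-1.480916 - (-0.284357))/(-8.750819 - 5.597003)
       = -0.751128
Iteration 4:
  f(-1.480916) = -8.750819
  f(-0.751128) = 1.879129
  x_5 = -0.751128 - 1.879129×(-0.751128 - (-1.480916))/(1.879129 - (-8.750819))
       = -0.880138
Iteration 5:
  f(-0.751128) = 1.879129
  f(-0.880138) = 0.473732
  x_6 = -0.880138 - 0.473732×(-0.880138 - (-0.751128))/(0.473732 - 1.879129)
       = -0.923624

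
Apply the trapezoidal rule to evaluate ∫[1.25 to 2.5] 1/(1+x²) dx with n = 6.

f(x) = 1/(1+x²)
a = 1.25, b = 2.5, n = 6
h = (b - a)/n = 0.208333

Trapezoidal rule: (h/2)[f(x₀) + 2f(x₁) + 2f(x₂) + ... + f(xₙ)]

x_0 = 1.2500, f(x_0) = 0.390244, coefficient = 1
x_1 = 1.4583, f(x_1) = 0.319822, coefficient = 2
x_2 = 1.6667, f(x_2) = 0.264706, coefficient = 2
x_3 = 1.8750, f(x_3) = 0.221453, coefficient = 2
x_4 = 2.0833, f(x_4) = 0.187256, coefficient = 2
x_5 = 2.2917, f(x_5) = 0.159956, coefficient = 2
x_6 = 2.5000, f(x_6) = 0.137931, coefficient = 1

I ≈ (0.208333/2) × 2.834561 = 0.295267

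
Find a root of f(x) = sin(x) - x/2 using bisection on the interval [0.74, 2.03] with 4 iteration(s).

f(x) = sin(x) - x/2
Initial interval: [0.74, 2.03]

Iteration 1:
  c_1 = (0.740000 + 2.030000)/2 = 1.385000
  f(c_1) = f(1.385000) = 0.290289
  f(a) × f(c) ≥ 0, new interval: [1.385000, 2.030000]
Iteration 2:
  c_2 = (1.385000 + 2.030000)/2 = 1.707500
  f(c_2) = f(1.707500) = 0.136921
  f(a) × f(c) ≥ 0, new interval: [1.707500, 2.030000]
Iteration 3:
  c_3 = (1.707500 + 2.030000)/2 = 1.868750
  f(c_3) = f(1.868750) = 0.021564
  f(a) × f(c) ≥ 0, new interval: [1.868750, 2.030000]
Iteration 4:
  c_4 = (1.868750 + 2.030000)/2 = 1.949375
  f(c_4) = f(1.949375) = -0.045497
  f(a) × f(c) < 0, new interval: [1.868750, 1.949375]

After 4 iteration(s), the approximation is c_4 = 1.949375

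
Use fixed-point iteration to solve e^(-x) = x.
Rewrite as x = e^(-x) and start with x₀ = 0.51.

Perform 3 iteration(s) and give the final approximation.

Equation: e^(-x) = x
Fixed-point form: x = e^(-x)
x₀ = 0.51

x_1 = g(0.510000) = 0.600496
x_2 = g(0.600496) = 0.548540
x_3 = g(0.548540) = 0.577793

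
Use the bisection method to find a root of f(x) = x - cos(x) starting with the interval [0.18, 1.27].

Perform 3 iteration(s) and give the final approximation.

f(x) = x - cos(x)
Initial interval: [0.18, 1.27]

Iteration 1:
  c_1 = (0.180000 + 1.270000)/2 = 0.725000
  f(c_1) = f(0.725000) = -0.023499
  f(a) × f(c) ≥ 0, new interval: [0.725000, 1.270000]
Iteration 2:
  c_2 = (0.725000 + 1.270000)/2 = 0.997500
  f(c_2) = f(0.997500) = 0.455096
  f(a) × f(c) < 0, new interval: [0.725000, 0.997500]
Iteration 3:
  c_3 = (0.725000 + 0.997500)/2 = 0.861250
  f(c_3) = f(0.861250) = 0.209760
  f(a) × f(c) < 0, new interval: [0.725000, 0.861250]

After 3 iteration(s), the approximation is c_3 = 0.861250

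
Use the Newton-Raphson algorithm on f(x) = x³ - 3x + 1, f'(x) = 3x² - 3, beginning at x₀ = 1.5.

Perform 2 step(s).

f(x) = x³ - 3x + 1
f'(x) = 3x² - 3
x₀ = 1.5

Newton-Raphson formula: x_{n+1} = x_n - f(x_n)/f'(x_n)

Iteration 1:
  f(1.500000) = -0.125000
  f'(1.500000) = 3.750000
  x_1 = 1.500000 - (-0.125000)/3.750000 = 1.533333
Iteration 2:
  f(1.533333) = 0.005037
  f'(1.533333) = 4.053333
  x_2 = 1.533333 - 0.005037/4.053333 = 1.532091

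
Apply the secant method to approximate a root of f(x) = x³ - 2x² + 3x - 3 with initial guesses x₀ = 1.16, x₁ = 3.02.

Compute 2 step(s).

f(x) = x³ - 2x² + 3x - 3
x₀ = 1.16, x₁ = 3.02

Secant formula: x_{n+1} = x_n - f(x_n)(x_n - x_{n-1})/(f(x_n) - f(x_{n-1}))

Iteration 1:
  f(1.160000) = -0.650304
  f(3.020000) = 15.362808
  x_2 = 3.020000 - 15.362808×(3.020000 - 1.160000)/(15.362808 - (-0.650304))
       = 1.235536
Iteration 2:
  f(3.020000) = 15.362808
  f(1.235536) = -0.460384
  x_3 = 1.235536 - (-0.460384)×(1.235536 - 3.020000)/(-0.460384 - 15.362808)
       = 1.287456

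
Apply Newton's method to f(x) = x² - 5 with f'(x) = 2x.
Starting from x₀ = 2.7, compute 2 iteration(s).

f(x) = x² - 5
f'(x) = 2x
x₀ = 2.7

Newton-Raphson formula: x_{n+1} = x_n - f(x_n)/f'(x_n)

Iteration 1:
  f(2.700000) = 2.290000
  f'(2.700000) = 5.400000
  x_1 = 2.700000 - 2.290000/5.400000 = 2.275926
Iteration 2:
  f(2.275926) = 0.179839
  f'(2.275926) = 4.551852
  x_2 = 2.275926 - 0.179839/4.551852 = 2.236417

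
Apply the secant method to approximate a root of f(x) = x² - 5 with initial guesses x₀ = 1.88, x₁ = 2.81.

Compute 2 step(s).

f(x) = x² - 5
x₀ = 1.88, x₁ = 2.81

Secant formula: x_{n+1} = x_n - f(x_n)(x_n - x_{n-1})/(f(x_n) - f(x_{n-1}))

Iteration 1:
  f(1.880000) = -1.465600
  f(2.810000) = 2.896100
  x_2 = 2.810000 - 2.896100×(2.810000 - 1.880000)/(2.896100 - (-1.465600))
       = 2.192495
Iteration 2:
  f(2.810000) = 2.896100
  f(2.192495) = -0.192967
  x_3 = 2.192495 - (-0.192967)×(2.192495 - 2.810000)/(-0.192967 - 2.896100)
       = 2.231069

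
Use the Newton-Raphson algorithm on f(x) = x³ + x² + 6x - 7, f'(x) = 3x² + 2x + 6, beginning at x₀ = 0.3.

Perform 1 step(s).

f(x) = x³ + x² + 6x - 7
f'(x) = 3x² + 2x + 6
x₀ = 0.3

Newton-Raphson formula: x_{n+1} = x_n - f(x_n)/f'(x_n)

Iteration 1:
  f(0.300000) = -5.083000
  f'(0.300000) = 6.870000
  x_1 = 0.300000 - (-5.083000)/6.870000 = 1.039884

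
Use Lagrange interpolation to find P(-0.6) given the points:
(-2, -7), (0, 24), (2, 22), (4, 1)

Lagrange interpolation formula:
P(x) = Σ yᵢ × Lᵢ(x)
where Lᵢ(x) = Π_{j≠i} (x - xⱼ)/(xᵢ - xⱼ)

L_0(-0.6) = (-0.6 - 0)/(-2 - 0) × (-0.6 - 2)/(-2 - 2) × (-0.6 - 4)/(-2 - 4) = 0.149500
L_1(-0.6) = (-0.6 - (-2))/(0 - (-2)) × (-0.6 - 2)/(0 - 2) × (-0.6 - 4)/(0 - 4) = 1.046500
L_2(-0.6) = (-0.6 - (-2))/(2 - (-2)) × (-0.6 - 0)/(2 - 0) × (-0.6 - 4)/(2 - 4) = -0.241500
L_3(-0.6) = (-0.6 - (-2))/(4 - (-2)) × (-0.6 - 0)/(4 - 0) × (-0.6 - 2)/(4 - 2) = 0.045500

P(-0.6) = (-7)×L_0(-0.6) + 24×L_1(-0.6) + 22×L_2(-0.6) + 1×L_3(-0.6)
P(-0.6) = 18.802000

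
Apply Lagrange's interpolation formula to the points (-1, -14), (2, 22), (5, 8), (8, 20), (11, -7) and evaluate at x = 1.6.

Lagrange interpolation formula:
P(x) = Σ yᵢ × Lᵢ(x)
where Lᵢ(x) = Π_{j≠i} (x - xⱼ)/(xᵢ - xⱼ)

L_0(1.6) = (1.6 - 2)/(-1 - 2) × (1.6 - 5)/(-1 - 5) × (1.6 - 8)/(-1 - 8) × (1.6 - 11)/(-1 - 11) = 0.042087
L_1(1.6) = (1.6 - (-1))/(2 - (-1)) × (1.6 - 5)/(2 - 5) × (1.6 - 8)/(2 - 8) × (1.6 - 11)/(2 - 11) = 1.094268
L_2(1.6) = (1.6 - (-1))/(5 - (-1)) × (1.6 - 2)/(5 - 2) × (1.6 - 8)/(5 - 8) × (1.6 - 11)/(5 - 11) = -0.193106
L_3(1.6) = (1.6 - (-1))/(8 - (-1)) × (1.6 - 2)/(8 - 2) × (1.6 - 5)/(8 - 5) × (1.6 - 11)/(8 - 11) = 0.068392
L_4(1.6) = (1.6 - (-1))/(11 - (-1)) × (1.6 - 2)/(11 - 2) × (1.6 - 5)/(11 - 5) × (1.6 - 8)/(11 - 8) = -0.011641

P(1.6) = (-14)×L_0(1.6) + 22×L_1(1.6) + 8×L_2(1.6) + 20×L_3(1.6) + (-7)×L_4(1.6)
P(1.6) = 23.389156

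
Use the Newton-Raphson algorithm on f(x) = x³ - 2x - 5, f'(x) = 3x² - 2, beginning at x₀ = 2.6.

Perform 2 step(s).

f(x) = x³ - 2x - 5
f'(x) = 3x² - 2
x₀ = 2.6

Newton-Raphson formula: x_{n+1} = x_n - f(x_n)/f'(x_n)

Iteration 1:
  f(2.600000) = 7.376000
  f'(2.600000) = 18.280000
  x_1 = 2.600000 - 7.376000/18.280000 = 2.196499
Iteration 2:
  f(2.196499) = 1.204247
  f'(2.196499) = 12.473822
  x_2 = 2.196499 - 1.204247/12.473822 = 2.099957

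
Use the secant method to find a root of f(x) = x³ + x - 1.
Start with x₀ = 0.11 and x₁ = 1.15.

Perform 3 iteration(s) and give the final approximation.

f(x) = x³ + x - 1
x₀ = 0.11, x₁ = 1.15

Secant formula: x_{n+1} = x_n - f(x_n)(x_n - x_{n-1})/(f(x_n) - f(x_{n-1}))

Iteration 1:
  f(0.110000) = -0.888669
  f(1.150000) = 1.670875
  x_2 = 1.150000 - 1.670875×(1.150000 - 0.110000)/(1.670875 - (-0.888669))
       = 0.471086
Iteration 2:
  f(1.150000) = 1.670875
  f(0.471086) = -0.424369
  x_3 = 0.471086 - (-0.424369)×(0.471086 - 1.150000)/(-0.424369 - 1.670875)
       = 0.608593
Iteration 3:
  f(0.471086) = -0.424369
  f(0.608593) = -0.165993
  x_4 = 0.608593 - (-0.165993)×(0.608593 - 0.471086)/(-0.165993 - (-0.424369))
       = 0.696934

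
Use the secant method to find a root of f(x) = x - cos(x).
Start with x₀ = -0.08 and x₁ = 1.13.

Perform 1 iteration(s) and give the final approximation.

f(x) = x - cos(x)
x₀ = -0.08, x₁ = 1.13

Secant formula: x_{n+1} = x_n - f(x_n)(x_n - x_{n-1})/(f(x_n) - f(x_{n-1}))

Iteration 1:
  f(-0.080000) = -1.076802
  f(1.130000) = 0.703340
  x_2 = 1.130000 - 0.703340×(1.130000 - (-0.080000))/(0.703340 - (-1.076802))
       = 0.651925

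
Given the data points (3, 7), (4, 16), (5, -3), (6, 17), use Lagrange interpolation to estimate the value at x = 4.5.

Lagrange interpolation formula:
P(x) = Σ yᵢ × Lᵢ(x)
where Lᵢ(x) = Π_{j≠i} (x - xⱼ)/(xᵢ - xⱼ)

L_0(4.5) = (4.5 - 4)/(3 - 4) × (4.5 - 5)/(3 - 5) × (4.5 - 6)/(3 - 6) = -0.062500
L_1(4.5) = (4.5 - 3)/(4 - 3) × (4.5 - 5)/(4 - 5) × (4.5 - 6)/(4 - 6) = 0.562500
L_2(4.5) = (4.5 - 3)/(5 - 3) × (4.5 - 4)/(5 - 4) × (4.5 - 6)/(5 - 6) = 0.562500
L_3(4.5) = (4.5 - 3)/(6 - 3) × (4.5 - 4)/(6 - 4) × (4.5 - 5)/(6 - 5) = -0.062500

P(4.5) = 7×L_0(4.5) + 16×L_1(4.5) + (-3)×L_2(4.5) + 17×L_3(4.5)
P(4.5) = 5.812500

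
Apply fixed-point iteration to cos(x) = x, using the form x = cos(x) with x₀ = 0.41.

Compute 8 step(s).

Equation: cos(x) = x
Fixed-point form: x = cos(x)
x₀ = 0.41

x_1 = g(0.410000) = 0.917121
x_2 = g(0.917121) = 0.608108
x_3 = g(0.608108) = 0.820730
x_4 = g(0.820730) = 0.681687
x_5 = g(0.681687) = 0.776511
x_6 = g(0.776511) = 0.713363
x_7 = g(0.713363) = 0.756165
x_8 = g(0.756165) = 0.727472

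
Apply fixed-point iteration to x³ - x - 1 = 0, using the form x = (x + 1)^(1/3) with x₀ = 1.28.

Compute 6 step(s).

Equation: x³ - x - 1 = 0
Fixed-point form: x = (x + 1)^(1/3)
x₀ = 1.28

x_1 = g(1.280000) = 1.316169
x_2 = g(1.316169) = 1.323092
x_3 = g(1.323092) = 1.324409
x_4 = g(1.324409) = 1.324659
x_5 = g(1.324659) = 1.324707
x_6 = g(1.324707) = 1.324716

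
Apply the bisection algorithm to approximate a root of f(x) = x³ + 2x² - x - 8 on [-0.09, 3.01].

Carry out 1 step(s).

f(x) = x³ + 2x² - x - 8
Initial interval: [-0.09, 3.01]

Iteration 1:
  c_1 = (-0.090000 + 3.010000)/2 = 1.460000
  f(c_1) = f(1.460000) = -2.084664
  f(a) × f(c) ≥ 0, new interval: [1.460000, 3.010000]

After 1 iteration(s), the approximation is c_1 = 1.460000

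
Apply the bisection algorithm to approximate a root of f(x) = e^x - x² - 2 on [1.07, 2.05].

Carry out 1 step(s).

f(x) = e^x - x² - 2
Initial interval: [1.07, 2.05]

Iteration 1:
  c_1 = (1.070000 + 2.050000)/2 = 1.560000
  f(c_1) = f(1.560000) = 0.325221
  f(a) × f(c) < 0, new interval: [1.070000, 1.560000]

After 1 iteration(s), the approximation is c_1 = 1.560000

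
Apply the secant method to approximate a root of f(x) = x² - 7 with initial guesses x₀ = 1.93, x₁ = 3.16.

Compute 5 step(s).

f(x) = x² - 7
x₀ = 1.93, x₁ = 3.16

Secant formula: x_{n+1} = x_n - f(x_n)(x_n - x_{n-1})/(f(x_n) - f(x_{n-1}))

Iteration 1:
  f(1.930000) = -3.275100
  f(3.160000) = 2.985600
  x_2 = 3.160000 - 2.985600×(3.160000 - 1.930000)/(2.985600 - (-3.275100))
       = 2.573438
Iteration 2:
  f(3.160000) = 2.985600
  f(2.573438) = -0.377416
  x_3 = 2.573438 - (-0.377416)×(2.573438 - 3.160000)/(-0.377416 - 2.985600)
       = 2.639265
Iteration 3:
  f(2.573438) = -0.377416
  f(2.639265) = -0.034279
  x_4 = 2.639265 - (-0.034279)×(2.639265 - 2.573438)/(-0.034279 - (-0.377416))
       = 2.645841
Iteration 4:
  f(2.639265) = -0.034279
  f(2.645841) = 0.000476
  x_5 = 2.645841 - 0.000476×(2.645841 - 2.639265)/(0.000476 - (-0.034279))
       = 2.645751
Iteration 5:
  f(2.645841) = 0.000476
  f(2.645751) = -0.000001
  x_6 = 2.645751 - (-0.000001)×(2.645751 - 2.645841)/(-0.000001 - 0.000476)
       = 2.645751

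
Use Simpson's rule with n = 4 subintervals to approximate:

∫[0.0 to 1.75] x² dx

f(x) = x²
a = 0.0, b = 1.75, n = 4
h = (b - a)/n = 0.437500

Simpson's rule: (h/3)[f(x₀) + 4f(x₁) + 2f(x₂) + ... + f(xₙ)]

x_0 = 0.0000, f(x_0) = 0.000000, coefficient = 1
x_1 = 0.4375, f(x_1) = 0.191406, coefficient = 4
x_2 = 0.8750, f(x_2) = 0.765625, coefficient = 2
x_3 = 1.3125, f(x_3) = 1.722656, coefficient = 4
x_4 = 1.7500, f(x_4) = 3.062500, coefficient = 1

I ≈ (0.437500/3) × 12.250000 = 1.786458
Exact value: 1.786458
Error: 0.000000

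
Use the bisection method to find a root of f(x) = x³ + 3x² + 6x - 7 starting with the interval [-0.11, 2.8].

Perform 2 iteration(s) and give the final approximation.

f(x) = x³ + 3x² + 6x - 7
Initial interval: [-0.11, 2.8]

Iteration 1:
  c_1 = (-0.110000 + 2.800000)/2 = 1.345000
  f(c_1) = f(1.345000) = 8.930214
  f(a) × f(c) < 0, new interval: [-0.110000, 1.345000]
Iteration 2:
  c_2 = (-0.110000 + 1.345000)/2 = 0.617500
  f(c_2) = f(0.617500) = -1.915625
  f(a) × f(c) ≥ 0, new interval: [0.617500, 1.345000]

After 2 iteration(s), the approximation is c_2 = 0.617500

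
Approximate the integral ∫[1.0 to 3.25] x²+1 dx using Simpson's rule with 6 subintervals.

f(x) = x²+1
a = 1.0, b = 3.25, n = 6
h = (b - a)/n = 0.375000

Simpson's rule: (h/3)[f(x₀) + 4f(x₁) + 2f(x₂) + ... + f(xₙ)]

x_0 = 1.0000, f(x_0) = 2.000000, coefficient = 1
x_1 = 1.3750, f(x_1) = 2.890625, coefficient = 4
x_2 = 1.7500, f(x_2) = 4.062500, coefficient = 2
x_3 = 2.1250, f(x_3) = 5.515625, coefficient = 4
x_4 = 2.5000, f(x_4) = 7.250000, coefficient = 2
x_5 = 2.8750, f(x_5) = 9.265625, coefficient = 4
x_6 = 3.2500, f(x_6) = 11.562500, coefficient = 1

I ≈ (0.375000/3) × 106.875000 = 13.359375
Exact value: 13.359375
Error: 0.000000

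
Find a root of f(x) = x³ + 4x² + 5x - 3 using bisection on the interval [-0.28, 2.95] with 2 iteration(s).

f(x) = x³ + 4x² + 5x - 3
Initial interval: [-0.28, 2.95]

Iteration 1:
  c_1 = (-0.280000 + 2.950000)/2 = 1.335000
  f(c_1) = f(1.335000) = 13.183170
  f(a) × f(c) < 0, new interval: [-0.280000, 1.335000]
Iteration 2:
  c_2 = (-0.280000 + 1.335000)/2 = 0.527500
  f(c_2) = f(0.527500) = 0.897305
  f(a) × f(c) < 0, new interval: [-0.280000, 0.527500]

After 2 iteration(s), the approximation is c_2 = 0.527500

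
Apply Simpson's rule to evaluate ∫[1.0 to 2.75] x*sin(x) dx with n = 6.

f(x) = x*sin(x)
a = 1.0, b = 2.75, n = 6
h = (b - a)/n = 0.291667

Simpson's rule: (h/3)[f(x₀) + 4f(x₁) + 2f(x₂) + ... + f(xₙ)]

x_0 = 1.0000, f(x_0) = 0.841471, coefficient = 1
x_1 = 1.2917, f(x_1) = 1.241673, coefficient = 4
x_2 = 1.5833, f(x_2) = 1.583209, coefficient = 2
x_3 = 1.8750, f(x_3) = 1.788911, coefficient = 4
x_4 = 2.1667, f(x_4) = 1.793264, coefficient = 2
x_5 = 2.4583, f(x_5) = 1.552005, coefficient = 4
x_6 = 2.7500, f(x_6) = 1.049568, coefficient = 1

I ≈ (0.291667/3) × 26.974342 = 2.622505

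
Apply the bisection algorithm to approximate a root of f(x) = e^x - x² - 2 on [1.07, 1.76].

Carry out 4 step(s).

f(x) = e^x - x² - 2
Initial interval: [1.07, 1.76]

Iteration 1:
  c_1 = (1.070000 + 1.760000)/2 = 1.415000
  f(c_1) = f(1.415000) = 0.114261
  f(a) × f(c) < 0, new interval: [1.070000, 1.415000]
Iteration 2:
  c_2 = (1.070000 + 1.415000)/2 = 1.242500
  f(c_2) = f(1.242500) = -0.079543
  f(a) × f(c) ≥ 0, new interval: [1.242500, 1.415000]
Iteration 3:
  c_3 = (1.242500 + 1.415000)/2 = 1.328750
  f(c_3) = f(1.328750) = 0.010743
  f(a) × f(c) < 0, new interval: [1.242500, 1.328750]
Iteration 4:
  c_4 = (1.242500 + 1.328750)/2 = 1.285625
  f(c_4) = f(1.285625) = -0.035904
  f(a) × f(c) ≥ 0, new interval: [1.285625, 1.328750]

After 4 iteration(s), the approximation is c_4 = 1.285625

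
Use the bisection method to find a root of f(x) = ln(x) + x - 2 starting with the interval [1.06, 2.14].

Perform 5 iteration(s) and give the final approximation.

f(x) = ln(x) + x - 2
Initial interval: [1.06, 2.14]

Iteration 1:
  c_1 = (1.060000 + 2.140000)/2 = 1.600000
  f(c_1) = f(1.600000) = 0.070004
  f(a) × f(c) < 0, new interval: [1.060000, 1.600000]
Iteration 2:
  c_2 = (1.060000 + 1.600000)/2 = 1.330000
  f(c_2) = f(1.330000) = -0.384821
  f(a) × f(c) ≥ 0, new interval: [1.330000, 1.600000]
Iteration 3:
  c_3 = (1.330000 + 1.600000)/2 = 1.465000
  f(c_3) = f(1.465000) = -0.153145
  f(a) × f(c) ≥ 0, new interval: [1.465000, 1.600000]
Iteration 4:
  c_4 = (1.465000 + 1.600000)/2 = 1.532500
  f(c_4) = f(1.532500) = -0.040600
  f(a) × f(c) ≥ 0, new interval: [1.532500, 1.600000]
Iteration 5:
  c_5 = (1.532500 + 1.600000)/2 = 1.566250
  f(c_5) = f(1.566250) = 0.014934
  f(a) × f(c) < 0, new interval: [1.532500, 1.566250]

After 5 iteration(s), the approximation is c_5 = 1.566250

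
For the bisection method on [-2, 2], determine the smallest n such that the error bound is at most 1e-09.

We need (b-a)/2^n ≤ 1e-09
(2 - (-2))/2^n ≤ 1e-09
4/2^n ≤ 1e-09
2^n ≥ 4000000000
n ≥ log₂(4000000000) = 31.90
n ≥ 32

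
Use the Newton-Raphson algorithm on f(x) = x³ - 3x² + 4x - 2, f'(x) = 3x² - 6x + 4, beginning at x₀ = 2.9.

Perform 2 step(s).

f(x) = x³ - 3x² + 4x - 2
f'(x) = 3x² - 6x + 4
x₀ = 2.9

Newton-Raphson formula: x_{n+1} = x_n - f(x_n)/f'(x_n)

Iteration 1:
  f(2.900000) = 8.759000
  f'(2.900000) = 11.830000
  x_1 = 2.900000 - 8.759000/11.830000 = 2.159594
Iteration 2:
  f(2.159594) = 2.718853
  f'(2.159594) = 5.033976
  x_2 = 2.159594 - 2.718853/5.033976 = 1.619494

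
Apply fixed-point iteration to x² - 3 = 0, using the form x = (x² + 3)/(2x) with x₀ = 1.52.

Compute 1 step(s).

Equation: x² - 3 = 0
Fixed-point form: x = (x² + 3)/(2x)
x₀ = 1.52

x_1 = g(1.520000) = 1.746842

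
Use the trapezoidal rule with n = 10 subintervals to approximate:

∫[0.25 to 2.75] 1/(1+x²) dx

f(x) = 1/(1+x²)
a = 0.25, b = 2.75, n = 10
h = (b - a)/n = 0.250000

Trapezoidal rule: (h/2)[f(x₀) + 2f(x₁) + 2f(x₂) + ... + f(xₙ)]

x_0 = 0.2500, f(x_0) = 0.941176, coefficient = 1
x_1 = 0.5000, f(x_1) = 0.800000, coefficient = 2
x_2 = 0.7500, f(x_2) = 0.640000, coefficient = 2
x_3 = 1.0000, f(x_3) = 0.500000, coefficient = 2
x_4 = 1.2500, f(x_4) = 0.390244, coefficient = 2
x_5 = 1.5000, f(x_5) = 0.307692, coefficient = 2
x_6 = 1.7500, f(x_6) = 0.246154, coefficient = 2
x_7 = 2.0000, f(x_7) = 0.200000, coefficient = 2
x_8 = 2.2500, f(x_8) = 0.164948, coefficient = 2
x_9 = 2.5000, f(x_9) = 0.137931, coefficient = 2
x_10 = 2.7500, f(x_10) = 0.116788, coefficient = 1

I ≈ (0.250000/2) × 7.831904 = 0.978988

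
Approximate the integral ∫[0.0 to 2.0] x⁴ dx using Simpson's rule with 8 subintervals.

f(x) = x⁴
a = 0.0, b = 2.0, n = 8
h = (b - a)/n = 0.250000

Simpson's rule: (h/3)[f(x₀) + 4f(x₁) + 2f(x₂) + ... + f(xₙ)]

x_0 = 0.0000, f(x_0) = 0.000000, coefficient = 1
x_1 = 0.2500, f(x_1) = 0.003906, coefficient = 4
x_2 = 0.5000, f(x_2) = 0.062500, coefficient = 2
x_3 = 0.7500, f(x_3) = 0.316406, coefficient = 4
x_4 = 1.0000, f(x_4) = 1.000000, coefficient = 2
x_5 = 1.2500, f(x_5) = 2.441406, coefficient = 4
x_6 = 1.5000, f(x_6) = 5.062500, coefficient = 2
x_7 = 1.7500, f(x_7) = 9.378906, coefficient = 4
x_8 = 2.0000, f(x_8) = 16.000000, coefficient = 1

I ≈ (0.250000/3) × 76.812500 = 6.401042
Exact value: 6.400000
Error: 0.001042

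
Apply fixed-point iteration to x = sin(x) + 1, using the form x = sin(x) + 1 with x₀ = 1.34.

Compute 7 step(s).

Equation: x = sin(x) + 1
Fixed-point form: x = sin(x) + 1
x₀ = 1.34

x_1 = g(1.340000) = 1.973485
x_2 = g(1.973485) = 1.920011
x_3 = g(1.920011) = 1.939642
x_4 = g(1.939642) = 1.932744
x_5 = g(1.932744) = 1.935209
x_6 = g(1.935209) = 1.934333
x_7 = g(1.934333) = 1.934645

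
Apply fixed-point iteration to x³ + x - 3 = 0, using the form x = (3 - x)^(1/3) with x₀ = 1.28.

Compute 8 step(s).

Equation: x³ + x - 3 = 0
Fixed-point form: x = (3 - x)^(1/3)
x₀ = 1.28

x_1 = g(1.280000) = 1.198145
x_2 = g(1.198145) = 1.216858
x_3 = g(1.216858) = 1.212631
x_4 = g(1.212631) = 1.213588
x_5 = g(1.213588) = 1.213372
x_6 = g(1.213372) = 1.213421
x_7 = g(1.213421) = 1.213410
x_8 = g(1.213410) = 1.213412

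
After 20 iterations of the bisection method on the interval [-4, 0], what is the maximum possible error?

Bisection error bound: |error| ≤ (b-a)/2^n
|error| ≤ (0 - (-4))/2^20 = 4/2^20
|error| ≤ 0.0000038147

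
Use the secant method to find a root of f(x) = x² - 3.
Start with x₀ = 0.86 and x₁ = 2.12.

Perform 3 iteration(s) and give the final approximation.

f(x) = x² - 3
x₀ = 0.86, x₁ = 2.12

Secant formula: x_{n+1} = x_n - f(x_n)(x_n - x_{n-1})/(f(x_n) - f(x_{n-1}))

Iteration 1:
  f(0.860000) = -2.260400
  f(2.120000) = 1.494400
  x_2 = 2.120000 - 1.494400×(2.120000 - 0.860000)/(1.494400 - (-2.260400))
       = 1.618523
Iteration 2:
  f(2.120000) = 1.494400
  f(1.618523) = -0.380382
  x_3 = 1.618523 - (-0.380382)×(1.618523 - 2.120000)/(-0.380382 - 1.494400)
       = 1.720270
Iteration 3:
  f(1.618523) = -0.380382
  f(1.720270) = -0.040671
  x_4 = 1.720270 - (-0.040671)×(1.720270 - 1.618523)/(-0.040671 - (-0.380382))
       = 1.732451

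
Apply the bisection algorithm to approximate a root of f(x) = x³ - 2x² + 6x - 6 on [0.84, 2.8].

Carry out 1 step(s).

f(x) = x³ - 2x² + 6x - 6
Initial interval: [0.84, 2.8]

Iteration 1:
  c_1 = (0.840000 + 2.800000)/2 = 1.820000
  f(c_1) = f(1.820000) = 4.323768
  f(a) × f(c) < 0, new interval: [0.840000, 1.820000]

After 1 iteration(s), the approximation is c_1 = 1.820000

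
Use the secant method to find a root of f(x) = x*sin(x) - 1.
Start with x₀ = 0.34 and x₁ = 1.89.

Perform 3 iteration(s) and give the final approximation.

f(x) = x*sin(x) - 1
x₀ = 0.34, x₁ = 1.89

Secant formula: x_{n+1} = x_n - f(x_n)(x_n - x_{n-1})/(f(x_n) - f(x_{n-1}))

Iteration 1:
  f(0.340000) = -0.886614
  f(1.890000) = 0.794528
  x_2 = 1.890000 - 0.794528×(1.890000 - 0.340000)/(0.794528 - (-0.886614))
       = 1.157452
Iteration 2:
  f(1.890000) = 0.794528
  f(1.157452) = 0.059974
  x_3 = 1.157452 - 0.059974×(1.157452 - 1.890000)/(0.059974 - 0.794528)
       = 1.097641
Iteration 3:
  f(1.157452) = 0.059974
  f(1.097641) = -0.022951
  x_4 = 1.097641 - (-0.022951)×(1.097641 - 1.157452)/(-0.022951 - 0.059974)
       = 1.114195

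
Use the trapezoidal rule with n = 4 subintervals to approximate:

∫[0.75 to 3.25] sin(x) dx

f(x) = sin(x)
a = 0.75, b = 3.25, n = 4
h = (b - a)/n = 0.625000

Trapezoidal rule: (h/2)[f(x₀) + 2f(x₁) + 2f(x₂) + ... + f(xₙ)]

x_0 = 0.7500, f(x_0) = 0.681639, coefficient = 1
x_1 = 1.3750, f(x_1) = 0.980893, coefficient = 2
x_2 = 2.0000, f(x_2) = 0.909297, coefficient = 2
x_3 = 2.6250, f(x_3) = 0.493920, coefficient = 2
x_4 = 3.2500, f(x_4) = -0.108195, coefficient = 1

I ≈ (0.625000/2) × 5.341665 = 1.669270
Exact value: 1.725819
Error: 0.056548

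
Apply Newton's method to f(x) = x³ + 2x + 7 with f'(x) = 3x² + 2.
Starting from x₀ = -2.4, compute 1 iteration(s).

f(x) = x³ + 2x + 7
f'(x) = 3x² + 2
x₀ = -2.4

Newton-Raphson formula: x_{n+1} = x_n - f(x_n)/f'(x_n)

Iteration 1:
  f(-2.400000) = -11.624000
  f'(-2.400000) = 19.280000
  x_1 = -2.400000 - (-11.624000)/19.280000 = -1.797095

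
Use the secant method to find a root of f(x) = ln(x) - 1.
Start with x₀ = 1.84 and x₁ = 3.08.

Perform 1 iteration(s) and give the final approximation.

f(x) = ln(x) - 1
x₀ = 1.84, x₁ = 3.08

Secant formula: x_{n+1} = x_n - f(x_n)(x_n - x_{n-1})/(f(x_n) - f(x_{n-1}))

Iteration 1:
  f(1.840000) = -0.390234
  f(3.080000) = 0.124930
  x_2 = 3.080000 - 0.124930×(3.080000 - 1.840000)/(0.124930 - (-0.390234))
       = 2.779294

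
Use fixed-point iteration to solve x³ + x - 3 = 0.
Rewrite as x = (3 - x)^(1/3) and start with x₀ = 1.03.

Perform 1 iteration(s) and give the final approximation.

Equation: x³ + x - 3 = 0
Fixed-point form: x = (3 - x)^(1/3)
x₀ = 1.03

x_1 = g(1.030000) = 1.253590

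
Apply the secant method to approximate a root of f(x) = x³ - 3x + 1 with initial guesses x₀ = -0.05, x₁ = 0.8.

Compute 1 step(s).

f(x) = x³ - 3x + 1
x₀ = -0.05, x₁ = 0.8

Secant formula: x_{n+1} = x_n - f(x_n)(x_n - x_{n-1})/(f(x_n) - f(x_{n-1}))

Iteration 1:
  f(-0.050000) = 1.149875
  f(0.800000) = -0.888000
  x_2 = 0.800000 - (-0.888000)×(0.800000 - (-0.050000))/(-0.888000 - 1.149875)
       = 0.429614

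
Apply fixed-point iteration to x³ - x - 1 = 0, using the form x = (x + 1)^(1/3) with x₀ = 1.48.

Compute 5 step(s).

Equation: x³ - x - 1 = 0
Fixed-point form: x = (x + 1)^(1/3)
x₀ = 1.48

x_1 = g(1.480000) = 1.353580
x_2 = g(1.353580) = 1.330178
x_3 = g(1.330178) = 1.325754
x_4 = g(1.325754) = 1.324915
x_5 = g(1.324915) = 1.324755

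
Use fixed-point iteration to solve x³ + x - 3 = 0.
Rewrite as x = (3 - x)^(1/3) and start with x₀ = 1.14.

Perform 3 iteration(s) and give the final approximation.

Equation: x³ + x - 3 = 0
Fixed-point form: x = (3 - x)^(1/3)
x₀ = 1.14

x_1 = g(1.140000) = 1.229809
x_2 = g(1.229809) = 1.209688
x_3 = g(1.209688) = 1.214254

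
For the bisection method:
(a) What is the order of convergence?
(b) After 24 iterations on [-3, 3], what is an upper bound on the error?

(a) Bisection has linear (order 1) convergence; the error is halved each step.

(b) Error bound = (b-a)/2^n = (3 - (-3))/2^{24}
    = 6/2^{24}

(a) 1 (linear); (b) error ≤ 3.58e-07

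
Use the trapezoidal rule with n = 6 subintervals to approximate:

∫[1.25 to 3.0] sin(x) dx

f(x) = sin(x)
a = 1.25, b = 3.0, n = 6
h = (b - a)/n = 0.291667

Trapezoidal rule: (h/2)[f(x₀) + 2f(x₁) + 2f(x₂) + ... + f(xₙ)]

x_0 = 1.2500, f(x_0) = 0.948985, coefficient = 1
x_1 = 1.5417, f(x_1) = 0.999576, coefficient = 2
x_2 = 1.8333, f(x_2) = 0.965735, coefficient = 2
x_3 = 2.1250, f(x_3) = 0.850320, coefficient = 2
x_4 = 2.4167, f(x_4) = 0.663080, coefficient = 2
x_5 = 2.7083, f(x_5) = 0.419831, coefficient = 2
x_6 = 3.0000, f(x_6) = 0.141120, coefficient = 1

I ≈ (0.291667/2) × 8.887188 = 1.296048
Exact value: 1.305315
Error: 0.009267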